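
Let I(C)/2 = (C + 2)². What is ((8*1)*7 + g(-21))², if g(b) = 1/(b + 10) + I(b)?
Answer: 73222249/121 ≈ 6.0514e+5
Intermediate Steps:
I(C) = 2*(2 + C)² (I(C) = 2*(C + 2)² = 2*(2 + C)²)
g(b) = 1/(10 + b) + 2*(2 + b)² (g(b) = 1/(b + 10) + 2*(2 + b)² = 1/(10 + b) + 2*(2 + b)²)
((8*1)*7 + g(-21))² = ((8*1)*7 + (81 + 2*(-21)³ + 28*(-21)² + 88*(-21))/(10 - 21))² = (8*7 + (81 + 2*(-9261) + 28*441 - 1848)/(-11))² = (56 - (81 - 18522 + 12348 - 1848)/11)² = (56 - 1/11*(-7941))² = (56 + 7941/11)² = (8557/11)² = 73222249/121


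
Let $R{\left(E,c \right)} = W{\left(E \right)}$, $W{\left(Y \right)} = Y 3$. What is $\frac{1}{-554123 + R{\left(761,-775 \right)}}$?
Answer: $- \frac{1}{551840} \approx -1.8121 \cdot 10^{-6}$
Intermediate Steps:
$W{\left(Y \right)} = 3 Y$
$R{\left(E,c \right)} = 3 E$
$\frac{1}{-554123 + R{\left(761,-775 \right)}} = \frac{1}{-554123 + 3 \cdot 761} = \frac{1}{-554123 + 2283} = \frac{1}{-551840} = - \frac{1}{551840}$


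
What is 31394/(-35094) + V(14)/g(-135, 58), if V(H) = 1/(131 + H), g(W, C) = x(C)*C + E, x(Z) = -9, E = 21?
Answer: -380108704/424900605 ≈ -0.89458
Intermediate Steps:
g(W, C) = 21 - 9*C (g(W, C) = -9*C + 21 = 21 - 9*C)
31394/(-35094) + V(14)/g(-135, 58) = 31394/(-35094) + 1/((131 + 14)*(21 - 9*58)) = 31394*(-1/35094) + 1/(145*(21 - 522)) = -15697/17547 + (1/145)/(-501) = -15697/17547 + (1/145)*(-1/501) = -15697/17547 - 1/72645 = -380108704/424900605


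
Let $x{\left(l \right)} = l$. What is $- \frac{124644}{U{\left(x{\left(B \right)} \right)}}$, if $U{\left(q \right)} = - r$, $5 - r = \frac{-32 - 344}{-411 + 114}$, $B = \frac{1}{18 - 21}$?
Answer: $\frac{37019268}{1109} \approx 33381.0$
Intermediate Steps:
$B = - \frac{1}{3}$ ($B = \frac{1}{-3} = - \frac{1}{3} \approx -0.33333$)
$r = \frac{1109}{297}$ ($r = 5 - \frac{-32 - 344}{-411 + 114} = 5 - - \frac{376}{-297} = 5 - \left(-376\right) \left(- \frac{1}{297}\right) = 5 - \frac{376}{297} = \frac{1109}{297} \approx 3.734$)
$U{\left(q \right)} = - \frac{1109}{297}$ ($U{\left(q \right)} = \left(-1\right) \frac{1109}{297} = - \frac{1109}{297}$)
$- \frac{124644}{U{\left(x{\left(B \right)} \right)}} = - \frac{124644}{- \frac{1109}{297}} = \left(-124644\right) \left(- \frac{297}{1109}\right) = \frac{37019268}{1109}$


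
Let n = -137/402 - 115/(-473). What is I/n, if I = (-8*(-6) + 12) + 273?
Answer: -63318618/18571 ≈ -3409.5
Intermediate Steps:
I = 333 (I = (48 + 12) + 273 = 60 + 273 = 333)
n = -18571/190146 (n = -137*1/402 - 115*(-1/473) = -137/402 + 115/473 = -18571/190146 ≈ -0.097667)
I/n = 333/(-18571/190146) = 333*(-190146/18571) = -63318618/18571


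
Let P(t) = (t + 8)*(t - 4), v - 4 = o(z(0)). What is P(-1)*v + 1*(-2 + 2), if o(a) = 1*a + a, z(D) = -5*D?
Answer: -140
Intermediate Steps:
o(a) = 2*a (o(a) = a + a = 2*a)
v = 4 (v = 4 + 2*(-5*0) = 4 + 2*0 = 4 + 0 = 4)
P(t) = (-4 + t)*(8 + t) (P(t) = (8 + t)*(-4 + t) = (-4 + t)*(8 + t))
P(-1)*v + 1*(-2 + 2) = (-32 + (-1)² + 4*(-1))*4 + 1*(-2 + 2) = (-32 + 1 - 4)*4 + 1*0 = -35*4 + 0 = -140 + 0 = -140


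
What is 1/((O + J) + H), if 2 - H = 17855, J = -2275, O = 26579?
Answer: 1/6451 ≈ 0.00015501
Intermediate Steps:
H = -17853 (H = 2 - 1*17855 = 2 - 17855 = -17853)
1/((O + J) + H) = 1/((26579 - 2275) - 17853) = 1/(24304 - 17853) = 1/6451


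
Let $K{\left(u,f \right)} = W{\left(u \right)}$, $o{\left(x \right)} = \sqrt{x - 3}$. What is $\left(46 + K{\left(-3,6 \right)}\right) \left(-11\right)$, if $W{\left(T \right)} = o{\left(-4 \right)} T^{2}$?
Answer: $-506 - 99 i \sqrt{7} \approx -506.0 - 261.93 i$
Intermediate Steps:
$o{\left(x \right)} = \sqrt{-3 + x}$
$W{\left(T \right)} = i \sqrt{7} T^{2}$ ($W{\left(T \right)} = \sqrt{-3 - 4} T^{2} = \sqrt{-7} T^{2} = i \sqrt{7} T^{2}$)
$K{\left(u,f \right)} = i \sqrt{7} u^{2}$
$\left(46 + K{\left(-3,6 \right)}\right) \left(-11\right) = \left(46 + i \sqrt{7} \left(-3\right)^{2}\right) \left(-11\right) = \left(46 + i \sqrt{7} \cdot 9\right) \left(-11\right) = \left(46 + 9 i \sqrt{7}\right) \left(-11\right) = -506 - 99 i \sqrt{7}$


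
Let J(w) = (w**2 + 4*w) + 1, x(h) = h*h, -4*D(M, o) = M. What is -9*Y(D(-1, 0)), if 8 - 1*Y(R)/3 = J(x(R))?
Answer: -46629/256 ≈ -182.14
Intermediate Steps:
D(M, o) = -M/4
x(h) = h**2
J(w) = 1 + w**2 + 4*w
Y(R) = 21 - 12*R**2 - 3*R**4 (Y(R) = 24 - 3*(1 + (R**2)**2 + 4*R**2) = 24 - 3*(1 + R**4 + 4*R**2) = 24 + (-3 - 12*R**2 - 3*R**4) = 21 - 12*R**2 - 3*R**4)
-9*Y(D(-1, 0)) = -9*(21 - 12*(-1/4*(-1))**2 - 3*(-1/4*(-1))**4) = -9*(21 - 12*(1/4)**2 - 3*(1/4)**4) = -9*(21 - 12*1/16 - 3*1/256) = -9*(21 - 3/4 - 3/256) = -9*5181/256 = -46629/256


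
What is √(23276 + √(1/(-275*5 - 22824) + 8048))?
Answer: √(13630230104876 + 24199*√4712841180649)/24199 ≈ 152.86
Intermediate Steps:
√(23276 + √(1/(-275*5 - 22824) + 8048)) = √(23276 + √(1/(-1375 - 22824) + 8048)) = √(23276 + √(1/(-24199) + 8048)) = √(23276 + √(-1/24199 + 8048)) = √(23276 + √(194753551/24199)) = √(23276 + √4712841180649/24199)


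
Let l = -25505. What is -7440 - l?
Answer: 18065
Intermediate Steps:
-7440 - l = -7440 - 1*(-25505) = -7440 + 25505 = 18065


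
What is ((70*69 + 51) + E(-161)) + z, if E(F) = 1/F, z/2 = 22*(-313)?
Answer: -1431452/161 ≈ -8891.0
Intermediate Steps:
z = -13772 (z = 2*(22*(-313)) = 2*(-6886) = -13772)
((70*69 + 51) + E(-161)) + z = ((70*69 + 51) + 1/(-161)) - 13772 = ((4830 + 51) - 1/161) - 13772 = (4881 - 1/161) - 13772 = 785840/161 - 13772 = -1431452/161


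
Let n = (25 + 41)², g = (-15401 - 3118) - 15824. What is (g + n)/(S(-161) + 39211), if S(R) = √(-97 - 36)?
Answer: -1175820257/1537502654 + 29987*I*√133/1537502654 ≈ -0.76476 + 0.00022493*I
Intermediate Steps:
g = -34343 (g = -18519 - 15824 = -34343)
S(R) = I*√133 (S(R) = √(-133) = I*√133)
n = 4356 (n = 66² = 4356)
(g + n)/(S(-161) + 39211) = (-34343 + 4356)/(I*√133 + 39211) = -29987/(39211 + I*√133)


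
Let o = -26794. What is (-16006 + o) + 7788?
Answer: -35012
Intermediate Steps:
(-16006 + o) + 7788 = (-16006 - 26794) + 7788 = -42800 + 7788 = -35012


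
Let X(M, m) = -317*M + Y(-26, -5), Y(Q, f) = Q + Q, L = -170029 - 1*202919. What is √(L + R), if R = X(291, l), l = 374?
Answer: I*√465247 ≈ 682.09*I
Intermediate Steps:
L = -372948 (L = -170029 - 202919 = -372948)
Y(Q, f) = 2*Q
X(M, m) = -52 - 317*M (X(M, m) = -317*M + 2*(-26) = -317*M - 52 = -52 - 317*M)
R = -92299 (R = -52 - 317*291 = -52 - 92247 = -92299)
√(L + R) = √(-372948 - 92299) = √(-465247) = I*√465247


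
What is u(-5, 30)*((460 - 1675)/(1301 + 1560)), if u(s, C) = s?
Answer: 6075/2861 ≈ 2.1234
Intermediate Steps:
u(-5, 30)*((460 - 1675)/(1301 + 1560)) = -5*(460 - 1675)/(1301 + 1560) = -(-6075)/2861 = -5*(-1215/2861) = 6075/2861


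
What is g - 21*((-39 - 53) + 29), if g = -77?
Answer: 1246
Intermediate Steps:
g - 21*((-39 - 53) + 29) = -77 - 21*((-39 - 53) + 29) = -77 - 21*(-92 + 29) = -77 - 21*(-63) = -77 + 1323 = 1246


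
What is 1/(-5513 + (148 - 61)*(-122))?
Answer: -1/16127 ≈ -6.2008e-5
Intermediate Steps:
1/(-5513 + (148 - 61)*(-122)) = 1/(-5513 + 87*(-122)) = 1/(-5513 - 10614) = 1/(-16127) = -1/16127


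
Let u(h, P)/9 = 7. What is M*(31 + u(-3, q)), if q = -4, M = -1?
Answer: -94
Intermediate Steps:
u(h, P) = 63 (u(h, P) = 9*7 = 63)
M*(31 + u(-3, q)) = -(31 + 63) = -1*94 = -94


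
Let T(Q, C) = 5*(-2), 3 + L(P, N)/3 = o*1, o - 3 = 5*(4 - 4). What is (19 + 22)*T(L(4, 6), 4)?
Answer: -410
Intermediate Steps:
o = 3 (o = 3 + 5*(4 - 4) = 3 + 5*0 = 3 + 0 = 3)
L(P, N) = 0 (L(P, N) = -9 + 3*(3*1) = -9 + 3*3 = -9 + 9 = 0)
T(Q, C) = -10
(19 + 22)*T(L(4, 6), 4) = (19 + 22)*(-10) = 41*(-10) = -410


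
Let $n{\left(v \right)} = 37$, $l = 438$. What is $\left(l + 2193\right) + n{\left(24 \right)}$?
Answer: $2668$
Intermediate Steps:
$\left(l + 2193\right) + n{\left(24 \right)} = \left(438 + 2193\right) + 37 = 2631 + 37 = 2668$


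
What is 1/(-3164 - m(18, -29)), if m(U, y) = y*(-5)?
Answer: -1/3309 ≈ -0.00030221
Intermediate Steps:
m(U, y) = -5*y
1/(-3164 - m(18, -29)) = 1/(-3164 - (-5)*(-29)) = 1/(-3164 - 1*145) = 1/(-3164 - 145) = 1/(-3309) = -1/3309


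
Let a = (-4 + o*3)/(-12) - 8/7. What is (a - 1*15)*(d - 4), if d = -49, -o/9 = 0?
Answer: 17596/21 ≈ 837.90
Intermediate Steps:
o = 0 (o = -9*0 = 0)
a = -17/21 (a = (-4 + 0*3)/(-12) - 8/7 = (-4 + 0)*(-1/12) - 8*1/7 = -4*(-1/12) - 8/7 = 1/3 - 8/7 = -17/21 ≈ -0.80952)
(a - 1*15)*(d - 4) = (-17/21 - 1*15)*(-49 - 4) = (-17/21 - 15)*(-53) = -332/21*(-53) = 17596/21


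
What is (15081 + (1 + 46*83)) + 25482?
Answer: 44382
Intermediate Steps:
(15081 + (1 + 46*83)) + 25482 = (15081 + (1 + 3818)) + 25482 = (15081 + 3819) + 25482 = 18900 + 25482 = 44382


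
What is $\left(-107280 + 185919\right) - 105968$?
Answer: $-27329$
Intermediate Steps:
$\left(-107280 + 185919\right) - 105968 = 78639 - 105968 = -27329$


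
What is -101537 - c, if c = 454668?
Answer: -556205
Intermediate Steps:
-101537 - c = -101537 - 1*454668 = -101537 - 454668 = -556205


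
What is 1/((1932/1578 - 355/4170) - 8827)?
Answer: -219342/1935881959 ≈ -0.00011330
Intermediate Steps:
1/((1932/1578 - 355/4170) - 8827) = 1/((1932*(1/1578) - 355*1/4170) - 8827) = 1/((322/263 - 71/834) - 8827) = 1/(249875/219342 - 8827) = 1/(-1935881959/219342) = -219342/1935881959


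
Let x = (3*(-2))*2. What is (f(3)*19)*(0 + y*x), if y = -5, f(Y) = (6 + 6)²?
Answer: 164160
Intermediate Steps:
f(Y) = 144 (f(Y) = 12² = 144)
x = -12 (x = -6*2 = -12)
(f(3)*19)*(0 + y*x) = (144*19)*(0 - 5*(-12)) = 2736*(0 + 60) = 2736*60 = 164160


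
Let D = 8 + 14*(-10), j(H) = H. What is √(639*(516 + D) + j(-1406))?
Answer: √243970 ≈ 493.93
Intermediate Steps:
D = -132 (D = 8 - 140 = -132)
√(639*(516 + D) + j(-1406)) = √(639*(516 - 132) - 1406) = √(639*384 - 1406) = √(245376 - 1406) = √243970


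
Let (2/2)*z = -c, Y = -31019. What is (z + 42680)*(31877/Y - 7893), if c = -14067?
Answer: -13895345302468/31019 ≈ -4.4796e+8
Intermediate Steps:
z = 14067 (z = -1*(-14067) = 14067)
(z + 42680)*(31877/Y - 7893) = (14067 + 42680)*(31877/(-31019) - 7893) = 56747*(31877*(-1/31019) - 7893) = 56747*(-31877/31019 - 7893) = 56747*(-244864844/31019) = -13895345302468/31019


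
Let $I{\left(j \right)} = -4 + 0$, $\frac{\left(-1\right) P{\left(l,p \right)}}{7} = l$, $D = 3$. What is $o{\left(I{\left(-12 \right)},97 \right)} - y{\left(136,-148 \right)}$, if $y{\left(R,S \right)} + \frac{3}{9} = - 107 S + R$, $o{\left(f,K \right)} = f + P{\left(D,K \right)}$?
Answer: $- \frac{47990}{3} \approx -15997.0$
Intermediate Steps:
$P{\left(l,p \right)} = - 7 l$
$I{\left(j \right)} = -4$
$o{\left(f,K \right)} = -21 + f$ ($o{\left(f,K \right)} = f - 21 = -21 + f$)
$y{\left(R,S \right)} = - \frac{1}{3} + R - 107 S$ ($y{\left(R,S \right)} = - \frac{1}{3} + \left(- 107 S + R\right) = - \frac{1}{3} + \left(R - 107 S\right) = - \frac{1}{3} + R - 107 S$)
$o{\left(I{\left(-12 \right)},97 \right)} - y{\left(136,-148 \right)} = \left(-21 - 4\right) - \left(- \frac{1}{3} + 136 - -15836\right) = -25 - \left(- \frac{1}{3} + 136 + 15836\right) = -25 - \frac{47915}{3} = - \frac{47990}{3}$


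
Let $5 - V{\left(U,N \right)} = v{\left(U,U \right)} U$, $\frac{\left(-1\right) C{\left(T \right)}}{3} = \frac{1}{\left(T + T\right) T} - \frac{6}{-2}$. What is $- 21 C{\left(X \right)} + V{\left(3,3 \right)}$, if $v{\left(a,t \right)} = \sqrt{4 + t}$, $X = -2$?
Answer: $\frac{1615}{8} - 3 \sqrt{7} \approx 193.94$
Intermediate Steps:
$C{\left(T \right)} = -9 - \frac{3}{2 T^{2}}$ ($C{\left(T \right)} = - 3 \left(\frac{1}{\left(T + T\right) T} - \frac{6}{-2}\right) = - 3 \left(\frac{1}{2 T T} - -3\right) = - 3 \left(\frac{\frac{1}{2} \frac{1}{T}}{T} + 3\right) = - 3 \left(\frac{1}{2 T^{2}} + 3\right) = - 3 \left(3 + \frac{1}{2 T^{2}}\right) = -9 - \frac{3}{2 T^{2}}$)
$V{\left(U,N \right)} = 5 - U \sqrt{4 + U}$ ($V{\left(U,N \right)} = 5 - \sqrt{4 + U} U = 5 - U \sqrt{4 + U}$)
$- 21 C{\left(X \right)} + V{\left(3,3 \right)} = - 21 \left(-9 - \frac{3}{2 \cdot 4}\right) + \left(5 - 3 \sqrt{4 + 3}\right) = - 21 \left(-9 - \frac{3}{8}\right) + \left(5 - 3 \sqrt{7}\right) = \left(-21\right) \left(- \frac{75}{8}\right) + \left(5 - 3 \sqrt{7}\right) = \frac{1575}{8} + \left(5 - 3 \sqrt{7}\right) = \frac{1615}{8} - 3 \sqrt{7}$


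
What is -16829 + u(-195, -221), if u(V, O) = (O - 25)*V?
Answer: 31141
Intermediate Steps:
u(V, O) = V*(-25 + O) (u(V, O) = (-25 + O)*V = V*(-25 + O))
-16829 + u(-195, -221) = -16829 - 195*(-25 - 221) = -16829 - 195*(-246) = -16829 + 47970 = 31141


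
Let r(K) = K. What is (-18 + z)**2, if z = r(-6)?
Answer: 576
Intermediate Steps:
z = -6
(-18 + z)**2 = (-18 - 6)**2 = (-24)**2 = 576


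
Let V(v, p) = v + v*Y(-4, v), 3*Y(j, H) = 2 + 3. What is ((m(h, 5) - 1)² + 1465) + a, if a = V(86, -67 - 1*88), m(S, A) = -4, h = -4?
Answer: 5158/3 ≈ 1719.3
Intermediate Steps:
Y(j, H) = 5/3 (Y(j, H) = (2 + 3)/3 = (⅓)*5 = 5/3)
V(v, p) = 8*v/3 (V(v, p) = v + v*(5/3) = v + 5*v/3 = 8*v/3)
a = 688/3 (a = (8/3)*86 = 688/3 ≈ 229.33)
((m(h, 5) - 1)² + 1465) + a = ((-4 - 1)² + 1465) + 688/3 = ((-5)² + 1465) + 688/3 = (25 + 1465) + 688/3 = 1490 + 688/3 = 5158/3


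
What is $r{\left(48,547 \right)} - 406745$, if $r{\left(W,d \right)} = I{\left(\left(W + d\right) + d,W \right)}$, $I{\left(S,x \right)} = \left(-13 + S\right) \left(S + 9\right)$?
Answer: $892734$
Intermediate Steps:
$I{\left(S,x \right)} = \left(-13 + S\right) \left(9 + S\right)$
$r{\left(W,d \right)} = -117 + \left(W + 2 d\right)^{2} - 8 d - 4 W$ ($r{\left(W,d \right)} = -117 + \left(\left(W + d\right) + d\right)^{2} - 4 \left(\left(W + d\right) + d\right) = -117 + \left(W + 2 d\right)^{2} - 4 \left(W + 2 d\right) = -117 + \left(W + 2 d\right)^{2} - \left(4 W + 8 d\right) = -117 + \left(W + 2 d\right)^{2} - 8 d - 4 W$)
$r{\left(48,547 \right)} - 406745 = \left(-117 + \left(48 + 2 \cdot 547\right)^{2} - 4376 - 192\right) - 406745 = \left(-117 + \left(48 + 1094\right)^{2} - 4376 - 192\right) - 406745 = \left(-117 + 1142^{2} - 4376 - 192\right) - 406745 = \left(-117 + 1304164 - 4376 - 192\right) - 406745 = 1299479 - 406745 = 892734$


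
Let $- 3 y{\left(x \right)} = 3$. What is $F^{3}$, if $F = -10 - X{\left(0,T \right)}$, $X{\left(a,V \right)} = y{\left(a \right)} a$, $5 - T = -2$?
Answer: $-1000$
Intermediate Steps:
$T = 7$ ($T = 5 - -2 = 5 + 2 = 7$)
$y{\left(x \right)} = -1$ ($y{\left(x \right)} = \left(- \frac{1}{3}\right) 3 = -1$)
$X{\left(a,V \right)} = - a$
$F = -10$ ($F = -10 - \left(-1\right) 0 = -10 - 0 = -10 + 0 = -10$)
$F^{3} = \left(-10\right)^{3} = -1000$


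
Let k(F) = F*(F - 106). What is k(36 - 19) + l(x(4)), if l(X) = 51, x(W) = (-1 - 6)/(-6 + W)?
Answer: -1462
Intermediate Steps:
x(W) = -7/(-6 + W)
k(F) = F*(-106 + F)
k(36 - 19) + l(x(4)) = (36 - 19)*(-106 + (36 - 19)) + 51 = 17*(-106 + 17) + 51 = 17*(-89) + 51 = -1513 + 51 = -1462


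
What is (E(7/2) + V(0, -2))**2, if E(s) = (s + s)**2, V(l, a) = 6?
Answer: 3025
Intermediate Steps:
E(s) = 4*s**2 (E(s) = (2*s)**2 = 4*s**2)
(E(7/2) + V(0, -2))**2 = (4*(7/2)**2 + 6)**2 = (4*(49/4) + 6)**2 = (49 + 6)**2 = 55**2 = 3025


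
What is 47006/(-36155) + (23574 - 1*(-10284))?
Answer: 1224088984/36155 ≈ 33857.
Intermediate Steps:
47006/(-36155) + (23574 - 1*(-10284)) = 47006*(-1/36155) + (23574 + 10284) = -47006/36155 + 33858 = 1224088984/36155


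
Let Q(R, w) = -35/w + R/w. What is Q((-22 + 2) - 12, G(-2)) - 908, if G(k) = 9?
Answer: -8239/9 ≈ -915.44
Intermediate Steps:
Q((-22 + 2) - 12, G(-2)) - 908 = (-35 + ((-22 + 2) - 12))/9 - 908 = (-35 + (-20 - 12))/9 - 908 = (-35 - 32)/9 - 908 = (⅑)*(-67) - 908 = -67/9 - 908 = -8239/9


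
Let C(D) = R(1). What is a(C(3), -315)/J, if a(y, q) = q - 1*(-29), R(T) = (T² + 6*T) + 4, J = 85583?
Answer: -286/85583 ≈ -0.0033418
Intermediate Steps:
R(T) = 4 + T² + 6*T
C(D) = 11 (C(D) = 4 + 1² + 6*1 = 4 + 1 + 6 = 11)
a(y, q) = 29 + q (a(y, q) = q + 29 = 29 + q)
a(C(3), -315)/J = (29 - 315)/85583 = -286*1/85583 = -286/85583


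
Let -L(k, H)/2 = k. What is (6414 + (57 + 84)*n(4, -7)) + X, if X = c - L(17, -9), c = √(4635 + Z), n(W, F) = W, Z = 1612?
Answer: 7012 + √6247 ≈ 7091.0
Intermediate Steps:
L(k, H) = -2*k
c = √6247 (c = √(4635 + 1612) = √6247 ≈ 79.038)
X = 34 + √6247 (X = √6247 - (-2)*17 = √6247 - 1*(-34) = √6247 + 34 = 34 + √6247 ≈ 113.04)
(6414 + (57 + 84)*n(4, -7)) + X = (6414 + (57 + 84)*4) + (34 + √6247) = (6414 + 141*4) + (34 + √6247) = (6414 + 564) + (34 + √6247) = 6978 + (34 + √6247) = 7012 + √6247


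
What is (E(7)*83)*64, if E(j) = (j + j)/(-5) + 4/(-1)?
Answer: -180608/5 ≈ -36122.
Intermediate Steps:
E(j) = -4 - 2*j/5 (E(j) = (2*j)*(-1/5) + 4*(-1) = -2*j/5 - 4 = -4 - 2*j/5)
(E(7)*83)*64 = ((-4 - 2/5*7)*83)*64 = ((-4 - 14/5)*83)*64 = -34/5*83*64 = -2822/5*64 = -180608/5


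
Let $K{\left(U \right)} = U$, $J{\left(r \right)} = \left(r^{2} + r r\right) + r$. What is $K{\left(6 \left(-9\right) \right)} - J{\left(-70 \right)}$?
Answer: $-9784$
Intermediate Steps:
$J{\left(r \right)} = r + 2 r^{2}$ ($J{\left(r \right)} = \left(r^{2} + r^{2}\right) + r = 2 r^{2} + r = r + 2 r^{2}$)
$K{\left(6 \left(-9\right) \right)} - J{\left(-70 \right)} = 6 \left(-9\right) - - 70 \left(1 + 2 \left(-70\right)\right) = -54 - - 70 \left(1 - 140\right) = -54 - \left(-70\right) \left(-139\right) = -54 - 9730 = -9784$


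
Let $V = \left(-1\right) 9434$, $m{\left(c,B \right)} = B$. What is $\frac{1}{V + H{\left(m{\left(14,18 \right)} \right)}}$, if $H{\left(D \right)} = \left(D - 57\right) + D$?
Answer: $- \frac{1}{9455} \approx -0.00010576$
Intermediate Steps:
$H{\left(D \right)} = -57 + 2 D$ ($H{\left(D \right)} = \left(-57 + D\right) + D = -57 + 2 D$)
$V = -9434$
$\frac{1}{V + H{\left(m{\left(14,18 \right)} \right)}} = \frac{1}{-9434 + \left(-57 + 2 \cdot 18\right)} = \frac{1}{-9434 + \left(-57 + 36\right)} = \frac{1}{-9434 - 21} = \frac{1}{-9455} = - \frac{1}{9455}$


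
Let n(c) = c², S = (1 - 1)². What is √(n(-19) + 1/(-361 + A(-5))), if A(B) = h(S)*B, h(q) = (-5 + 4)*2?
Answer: √4941690/117 ≈ 19.000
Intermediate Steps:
S = 0 (S = 0² = 0)
h(q) = -2 (h(q) = -1*2 = -2)
A(B) = -2*B
√(n(-19) + 1/(-361 + A(-5))) = √((-19)² + 1/(-361 - 2*(-5))) = √(361 + 1/(-361 + 10)) = √(361 + 1/(-351)) = √(361 - 1/351) = √(126710/351) = √4941690/117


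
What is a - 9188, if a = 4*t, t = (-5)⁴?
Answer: -6688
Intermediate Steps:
t = 625
a = 2500 (a = 4*625 = 2500)
a - 9188 = 2500 - 9188 = -6688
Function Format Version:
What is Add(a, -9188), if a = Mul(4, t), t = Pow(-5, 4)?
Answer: -6688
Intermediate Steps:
t = 625
a = 2500 (a = Mul(4, 625) = 2500)
Add(a, -9188) = Add(2500, -9188) = -6688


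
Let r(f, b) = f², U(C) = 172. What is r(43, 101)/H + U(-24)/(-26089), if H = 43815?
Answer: 40702381/1143089535 ≈ 0.035607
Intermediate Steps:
r(43, 101)/H + U(-24)/(-26089) = 43²/43815 + 172/(-26089) = 1849*(1/43815) + 172*(-1/26089) = 1849/43815 - 172/26089 = 40702381/1143089535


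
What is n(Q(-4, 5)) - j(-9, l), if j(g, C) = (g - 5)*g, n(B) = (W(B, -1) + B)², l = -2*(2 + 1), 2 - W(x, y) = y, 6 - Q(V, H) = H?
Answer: -110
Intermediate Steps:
Q(V, H) = 6 - H
W(x, y) = 2 - y
l = -6 (l = -2*3 = -6)
n(B) = (3 + B)² (n(B) = ((2 - 1*(-1)) + B)² = ((2 + 1) + B)² = (3 + B)²)
j(g, C) = g*(-5 + g) (j(g, C) = (-5 + g)*g = g*(-5 + g))
n(Q(-4, 5)) - j(-9, l) = (3 + (6 - 1*5))² - (-9)*(-5 - 9) = (3 + (6 - 5))² - (-9)*(-14) = (3 + 1)² - 1*126 = 4² - 126 = 16 - 126 = -110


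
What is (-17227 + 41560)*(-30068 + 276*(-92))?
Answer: -1349508180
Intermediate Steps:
(-17227 + 41560)*(-30068 + 276*(-92)) = 24333*(-30068 - 25392) = 24333*(-55460) = -1349508180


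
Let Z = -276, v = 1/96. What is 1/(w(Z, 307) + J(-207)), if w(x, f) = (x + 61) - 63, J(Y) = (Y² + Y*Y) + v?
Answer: 96/8200321 ≈ 1.1707e-5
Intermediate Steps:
v = 1/96 ≈ 0.010417
J(Y) = 1/96 + 2*Y² (J(Y) = (Y² + Y*Y) + 1/96 = (Y² + Y²) + 1/96 = 2*Y² + 1/96 = 1/96 + 2*Y²)
w(x, f) = -2 + x (w(x, f) = (61 + x) - 63 = -2 + x)
1/(w(Z, 307) + J(-207)) = 1/((-2 - 276) + (1/96 + 2*(-207)²)) = 1/(-278 + (1/96 + 2*42849)) = 1/(-278 + (1/96 + 85698)) = 1/(-278 + 8227009/96) = 1/(8200321/96) = 96/8200321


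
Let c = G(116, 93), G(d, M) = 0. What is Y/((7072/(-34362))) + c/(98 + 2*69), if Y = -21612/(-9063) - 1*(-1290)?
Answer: -11179945869/1780376 ≈ -6279.5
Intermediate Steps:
c = 0
Y = 3904294/3021 (Y = -21612*(-1/9063) + 1290 = 7204/3021 + 1290 = 3904294/3021 ≈ 1292.4)
Y/((7072/(-34362))) + c/(98 + 2*69) = 3904294/(3021*((7072/(-34362)))) + 0/(98 + 2*69) = 3904294/(3021*((7072*(-1/34362)))) + 0/(98 + 138) = 3904294/(3021*(-3536/17181)) + 0/236 = (3904294/3021)*(-17181/3536) + 0*(1/236) = -11179945869/1780376 + 0 = -11179945869/1780376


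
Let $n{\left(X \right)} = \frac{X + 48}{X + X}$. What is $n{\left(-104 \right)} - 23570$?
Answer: $- \frac{612813}{26} \approx -23570.0$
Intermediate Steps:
$n{\left(X \right)} = \frac{48 + X}{2 X}$
$n{\left(-104 \right)} - 23570 = \frac{48 - 104}{2 \left(-104\right)} - 23570 = \frac{1}{2} \left(- \frac{1}{104}\right) \left(-56\right) - 23570 = \frac{7}{26} - 23570 = - \frac{612813}{26}$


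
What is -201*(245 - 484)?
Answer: 48039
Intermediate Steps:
-201*(245 - 484) = -201*(-239) = 48039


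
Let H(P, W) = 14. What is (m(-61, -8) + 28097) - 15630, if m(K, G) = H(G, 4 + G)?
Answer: 12481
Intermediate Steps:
m(K, G) = 14
(m(-61, -8) + 28097) - 15630 = (14 + 28097) - 15630 = 28111 - 15630 = 12481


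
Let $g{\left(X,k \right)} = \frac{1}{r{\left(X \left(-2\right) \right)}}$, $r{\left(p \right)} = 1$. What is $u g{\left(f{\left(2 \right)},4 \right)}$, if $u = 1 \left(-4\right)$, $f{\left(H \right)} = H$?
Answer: $-4$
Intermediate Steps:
$g{\left(X,k \right)} = 1$ ($g{\left(X,k \right)} = 1^{-1} = 1$)
$u = -4$
$u g{\left(f{\left(2 \right)},4 \right)} = \left(-4\right) 1 = -4$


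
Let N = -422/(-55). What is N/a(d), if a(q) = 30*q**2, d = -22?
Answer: 211/399300 ≈ 0.00052842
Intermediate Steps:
N = 422/55 (N = -422*(-1/55) = 422/55 ≈ 7.6727)
N/a(d) = 422/(55*((30*(-22)**2))) = 422/(55*((30*484))) = (422/55)/14520 = (422/55)*(1/14520) = 211/399300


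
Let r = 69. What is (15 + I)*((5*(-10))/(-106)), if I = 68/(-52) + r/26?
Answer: 10625/1378 ≈ 7.7104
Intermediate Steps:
I = 35/26 (I = 68/(-52) + 69/26 = 68*(-1/52) + 69*(1/26) = -17/13 + 69/26 = 35/26 ≈ 1.3462)
(15 + I)*((5*(-10))/(-106)) = (15 + 35/26)*((5*(-10))/(-106)) = 425*(-50*(-1/106))/26 = (425/26)*(25/53) = 10625/1378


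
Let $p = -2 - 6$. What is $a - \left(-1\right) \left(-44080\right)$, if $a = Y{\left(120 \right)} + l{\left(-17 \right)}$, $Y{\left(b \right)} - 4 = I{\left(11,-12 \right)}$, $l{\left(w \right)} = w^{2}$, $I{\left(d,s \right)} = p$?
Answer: $-43795$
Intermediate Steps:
$p = -8$
$I{\left(d,s \right)} = -8$
$Y{\left(b \right)} = -4$ ($Y{\left(b \right)} = 4 - 8 = -4$)
$a = 285$ ($a = -4 + \left(-17\right)^{2} = -4 + 289 = 285$)
$a - \left(-1\right) \left(-44080\right) = 285 - \left(-1\right) \left(-44080\right) = 285 - 44080 = -43795$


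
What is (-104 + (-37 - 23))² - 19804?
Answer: 7092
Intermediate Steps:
(-104 + (-37 - 23))² - 19804 = (-104 - 60)² - 19804 = (-164)² - 19804 = 26896 - 19804 = 7092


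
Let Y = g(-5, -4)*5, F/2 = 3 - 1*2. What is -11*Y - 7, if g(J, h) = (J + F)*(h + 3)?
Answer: -172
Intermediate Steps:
F = 2 (F = 2*(3 - 1*2) = 2*(3 - 2) = 2*1 = 2)
g(J, h) = (2 + J)*(3 + h) (g(J, h) = (J + 2)*(h + 3) = (2 + J)*(3 + h))
Y = 15 (Y = (6 + 2*(-4) + 3*(-5) - 5*(-4))*5 = (6 - 8 - 15 + 20)*5 = 3*5 = 15)
-11*Y - 7 = -11*15 - 7 = -165 - 7 = -172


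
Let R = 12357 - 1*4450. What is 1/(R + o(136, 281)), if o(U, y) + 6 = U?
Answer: 1/8037 ≈ 0.00012442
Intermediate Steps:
o(U, y) = -6 + U
R = 7907 (R = 12357 - 4450 = 7907)
1/(R + o(136, 281)) = 1/(7907 + (-6 + 136)) = 1/(7907 + 130) = 1/8037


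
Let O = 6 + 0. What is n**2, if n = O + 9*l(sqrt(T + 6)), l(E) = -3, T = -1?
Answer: 441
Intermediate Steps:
O = 6
n = -21 (n = 6 + 9*(-3) = 6 - 27 = -21)
n**2 = (-21)**2 = 441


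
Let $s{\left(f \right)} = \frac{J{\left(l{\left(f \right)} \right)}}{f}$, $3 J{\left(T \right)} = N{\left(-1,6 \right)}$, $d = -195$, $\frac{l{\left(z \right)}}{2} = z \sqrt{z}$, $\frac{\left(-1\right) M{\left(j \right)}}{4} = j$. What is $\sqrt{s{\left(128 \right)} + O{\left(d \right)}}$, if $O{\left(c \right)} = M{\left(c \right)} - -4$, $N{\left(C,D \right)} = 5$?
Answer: $\frac{\sqrt{1806366}}{48} \approx 28.0$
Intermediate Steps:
$M{\left(j \right)} = - 4 j$
$l{\left(z \right)} = 2 z^{\frac{3}{2}}$ ($l{\left(z \right)} = 2 z \sqrt{z} = 2 z^{\frac{3}{2}}$)
$J{\left(T \right)} = \frac{5}{3}$ ($J{\left(T \right)} = \frac{1}{3} \cdot 5 = \frac{5}{3}$)
$O{\left(c \right)} = 4 - 4 c$ ($O{\left(c \right)} = - 4 c - -4 = - 4 c + 4 = 4 - 4 c$)
$s{\left(f \right)} = \frac{5}{3 f}$
$\sqrt{s{\left(128 \right)} + O{\left(d \right)}} = \sqrt{\frac{5}{3 \cdot 128} + \left(4 - -780\right)} = \sqrt{\frac{5}{3} \cdot \frac{1}{128} + \left(4 + 780\right)} = \sqrt{\frac{5}{384} + 784} = \sqrt{\frac{301061}{384}} = \frac{\sqrt{1806366}}{48}$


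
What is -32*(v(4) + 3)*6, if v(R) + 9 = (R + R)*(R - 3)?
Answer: -384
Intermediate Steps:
v(R) = -9 + 2*R*(-3 + R) (v(R) = -9 + (R + R)*(R - 3) = -9 + (2*R)*(-3 + R) = -9 + 2*R*(-3 + R))
-32*(v(4) + 3)*6 = -32*((-9 - 6*4 + 2*4**2) + 3)*6 = -32*((-9 - 24 + 2*16) + 3)*6 = -32*((-9 - 24 + 32) + 3)*6 = -32*(-1 + 3)*6 = -64*6 = -32*12 = -384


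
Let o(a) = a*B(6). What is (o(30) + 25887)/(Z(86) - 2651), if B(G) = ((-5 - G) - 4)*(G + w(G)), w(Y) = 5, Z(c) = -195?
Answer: -20937/2846 ≈ -7.3566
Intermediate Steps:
B(G) = (-9 - G)*(5 + G) (B(G) = ((-5 - G) - 4)*(G + 5) = (-9 - G)*(5 + G))
o(a) = -165*a (o(a) = a*(-45 - 1*6**2 - 14*6) = a*(-45 - 1*36 - 84) = a*(-45 - 36 - 84) = a*(-165) = -165*a)
(o(30) + 25887)/(Z(86) - 2651) = (-165*30 + 25887)/(-195 - 2651) = (-4950 + 25887)/(-2846) = 20937*(-1/2846) = -20937/2846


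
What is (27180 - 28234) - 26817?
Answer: -27871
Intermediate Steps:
(27180 - 28234) - 26817 = -1054 - 26817 = -27871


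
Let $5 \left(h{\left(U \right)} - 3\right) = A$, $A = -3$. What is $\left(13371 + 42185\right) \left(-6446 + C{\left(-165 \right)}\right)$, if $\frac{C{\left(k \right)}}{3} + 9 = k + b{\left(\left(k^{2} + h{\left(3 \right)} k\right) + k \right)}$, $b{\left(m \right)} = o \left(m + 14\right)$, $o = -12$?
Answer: $-53743541056$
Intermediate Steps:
$h{\left(U \right)} = \frac{12}{5}$ ($h{\left(U \right)} = 3 + \frac{1}{5} \left(-3\right) = 3 - \frac{3}{5} = \frac{12}{5}$)
$b{\left(m \right)} = -168 - 12 m$ ($b{\left(m \right)} = - 12 \left(m + 14\right) = - 12 \left(14 + m\right) = -168 - 12 m$)
$C{\left(k \right)} = -531 - 36 k^{2} - \frac{597 k}{5}$ ($C{\left(k \right)} = -27 + 3 \left(k - \left(168 + 12 \left(\left(k^{2} + \frac{12 k}{5}\right) + k\right)\right)\right) = -27 + 3 \left(k - \left(168 + 12 \left(k^{2} + \frac{17 k}{5}\right)\right)\right) = -27 + 3 \left(k - \left(168 + 12 k^{2} + \frac{204 k}{5}\right)\right) = -27 + 3 \left(-168 - 12 k^{2} - \frac{199 k}{5}\right) = -27 - \left(504 + 36 k^{2} + \frac{597 k}{5}\right) = -531 - 36 k^{2} - \frac{597 k}{5}$)
$\left(13371 + 42185\right) \left(-6446 + C{\left(-165 \right)}\right) = \left(13371 + 42185\right) \left(-6446 - \left(-19170 + 980100\right)\right) = 55556 \left(-6446 - 960930\right) = 55556 \left(-967376\right) = -53743541056$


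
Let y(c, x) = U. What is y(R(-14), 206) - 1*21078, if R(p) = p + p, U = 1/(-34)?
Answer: -716653/34 ≈ -21078.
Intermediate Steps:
U = -1/34 ≈ -0.029412
R(p) = 2*p
y(c, x) = -1/34
y(R(-14), 206) - 1*21078 = -1/34 - 1*21078 = -1/34 - 21078 = -716653/34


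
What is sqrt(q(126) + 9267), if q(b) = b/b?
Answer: 2*sqrt(2317) ≈ 96.271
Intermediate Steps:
q(b) = 1
sqrt(q(126) + 9267) = sqrt(1 + 9267) = sqrt(9268) = 2*sqrt(2317)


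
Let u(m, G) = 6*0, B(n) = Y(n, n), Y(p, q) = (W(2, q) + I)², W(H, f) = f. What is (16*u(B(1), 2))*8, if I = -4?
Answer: 0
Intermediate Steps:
Y(p, q) = (-4 + q)² (Y(p, q) = (q - 4)² = (-4 + q)²)
B(n) = (-4 + n)²
u(m, G) = 0
(16*u(B(1), 2))*8 = (16*0)*8 = 0*8 = 0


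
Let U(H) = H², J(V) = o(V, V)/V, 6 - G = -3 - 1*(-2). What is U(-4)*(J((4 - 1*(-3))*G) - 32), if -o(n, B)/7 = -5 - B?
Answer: -2720/7 ≈ -388.57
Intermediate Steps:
o(n, B) = 35 + 7*B (o(n, B) = -7*(-5 - B) = 35 + 7*B)
G = 7 (G = 6 - (-3 - 1*(-2)) = 6 - (-3 + 2) = 6 - 1*(-1) = 6 + 1 = 7)
J(V) = (35 + 7*V)/V
U(-4)*(J((4 - 1*(-3))*G) - 32) = (-4)²*((7 + 35/(((4 - 1*(-3))*7))) - 32) = 16*((7 + 35/(((4 + 3)*7))) - 32) = 16*((7 + 35/((7*7))) - 32) = 16*((7 + 35/49) - 32) = 16*((7 + 35*(1/49)) - 32) = 16*((7 + 5/7) - 32) = 16*(54/7 - 32) = 16*(-170/7) = -2720/7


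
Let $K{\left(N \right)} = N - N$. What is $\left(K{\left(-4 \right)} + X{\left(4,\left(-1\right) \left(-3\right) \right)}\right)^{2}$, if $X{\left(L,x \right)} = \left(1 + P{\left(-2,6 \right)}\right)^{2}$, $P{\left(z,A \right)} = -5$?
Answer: $256$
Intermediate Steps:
$K{\left(N \right)} = 0$
$X{\left(L,x \right)} = 16$ ($X{\left(L,x \right)} = \left(1 - 5\right)^{2} = \left(-4\right)^{2} = 16$)
$\left(K{\left(-4 \right)} + X{\left(4,\left(-1\right) \left(-3\right) \right)}\right)^{2} = \left(0 + 16\right)^{2} = 16^{2} = 256$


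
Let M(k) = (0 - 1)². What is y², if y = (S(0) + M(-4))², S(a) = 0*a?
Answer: 1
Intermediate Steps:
M(k) = 1 (M(k) = (-1)² = 1)
S(a) = 0
y = 1 (y = (0 + 1)² = 1² = 1)
y² = 1² = 1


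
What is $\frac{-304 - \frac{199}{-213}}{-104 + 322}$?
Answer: $- \frac{64553}{46434} \approx -1.3902$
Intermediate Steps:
$\frac{-304 - \frac{199}{-213}}{-104 + 322} = \frac{-304 - - \frac{199}{213}}{218} = \left(-304 + \frac{199}{213}\right) \frac{1}{218} = \left(- \frac{64553}{213}\right) \frac{1}{218} = - \frac{64553}{46434}$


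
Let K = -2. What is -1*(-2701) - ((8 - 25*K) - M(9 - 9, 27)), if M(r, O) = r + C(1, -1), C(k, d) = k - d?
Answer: 2645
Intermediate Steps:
M(r, O) = 2 + r (M(r, O) = r + (1 - 1*(-1)) = r + (1 + 1) = r + 2 = 2 + r)
-1*(-2701) - ((8 - 25*K) - M(9 - 9, 27)) = -1*(-2701) - ((8 - 25*(-2)) - (2 + (9 - 9))) = 2701 - ((8 + 50) - (2 + 0)) = 2701 - (58 - 1*2) = 2701 - (58 - 2) = 2701 - 1*56 = 2701 - 56 = 2645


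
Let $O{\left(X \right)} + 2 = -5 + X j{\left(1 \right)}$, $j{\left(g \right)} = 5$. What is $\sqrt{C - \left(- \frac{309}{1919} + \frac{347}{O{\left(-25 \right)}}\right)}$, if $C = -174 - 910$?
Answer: $\frac{i \sqrt{17343947528457}}{126654} \approx 32.882 i$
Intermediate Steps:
$O{\left(X \right)} = -7 + 5 X$ ($O{\left(X \right)} = -2 + \left(-5 + X 5\right) = -2 + \left(-5 + 5 X\right) = -7 + 5 X$)
$C = -1084$ ($C = -174 - 910 = -1084$)
$\sqrt{C - \left(- \frac{309}{1919} + \frac{347}{O{\left(-25 \right)}}\right)} = \sqrt{-1084 - \left(- \frac{309}{1919} + \frac{347}{-7 + 5 \left(-25\right)}\right)} = \sqrt{-1084 - \left(- \frac{309}{1919} + \frac{347}{-7 - 125}\right)} = \sqrt{-1084 - \left(- \frac{309}{1919} + \frac{347}{-132}\right)} = \sqrt{-1084 + \left(\frac{309}{1919} - - \frac{347}{132}\right)} = \sqrt{-1084 + \left(\frac{309}{1919} + \frac{347}{132}\right)} = \sqrt{-1084 + \frac{706681}{253308}} = \sqrt{- \frac{273879191}{253308}} = \frac{i \sqrt{17343947528457}}{126654}$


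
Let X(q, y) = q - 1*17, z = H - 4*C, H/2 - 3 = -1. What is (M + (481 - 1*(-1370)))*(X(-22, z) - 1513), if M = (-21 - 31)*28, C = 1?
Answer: -613040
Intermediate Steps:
H = 4 (H = 6 + 2*(-1) = 6 - 2 = 4)
z = 0 (z = 4 - 4*1 = 4 - 4 = 0)
M = -1456 (M = -52*28 = -1456)
X(q, y) = -17 + q (X(q, y) = q - 17 = -17 + q)
(M + (481 - 1*(-1370)))*(X(-22, z) - 1513) = (-1456 + (481 - 1*(-1370)))*((-17 - 22) - 1513) = (-1456 + (481 + 1370))*(-39 - 1513) = (-1456 + 1851)*(-1552) = 395*(-1552) = -613040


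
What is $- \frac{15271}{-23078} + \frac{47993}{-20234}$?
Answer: $- \frac{199647260}{116740063} \approx -1.7102$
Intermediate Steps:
$- \frac{15271}{-23078} + \frac{47993}{-20234} = \left(-15271\right) \left(- \frac{1}{23078}\right) + 47993 \left(- \frac{1}{20234}\right) = \frac{15271}{23078} - \frac{47993}{20234} = - \frac{199647260}{116740063}$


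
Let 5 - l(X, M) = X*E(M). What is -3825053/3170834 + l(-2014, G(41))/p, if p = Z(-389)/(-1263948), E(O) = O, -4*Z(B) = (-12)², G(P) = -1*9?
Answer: -6052065624123865/9512502 ≈ -6.3622e+8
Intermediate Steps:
G(P) = -9
Z(B) = -36 (Z(B) = -¼*(-12)² = -¼*144 = -36)
l(X, M) = 5 - M*X (l(X, M) = 5 - X*M = 5 - M*X)
p = 3/105329 (p = -36/(-1263948) = -36*(-1/1263948) = 3/105329 ≈ 2.8482e-5)
-3825053/3170834 + l(-2014, G(41))/p = -3825053/3170834 + (5 - 1*(-9)*(-2014))/(3/105329) = -3825053*1/3170834 + (5 - 18126)*(105329/3) = -3825053/3170834 - 18121*105329/3 = -3825053/3170834 - 1908666809/3 = -6052065624123865/9512502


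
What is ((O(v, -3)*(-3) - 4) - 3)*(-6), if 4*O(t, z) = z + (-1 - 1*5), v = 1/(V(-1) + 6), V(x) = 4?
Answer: 3/2 ≈ 1.5000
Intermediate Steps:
v = ⅒ (v = 1/(4 + 6) = 1/10 = ⅒ ≈ 0.10000)
O(t, z) = -3/2 + z/4 (O(t, z) = (z + (-1 - 1*5))/4 = (z + (-1 - 5))/4 = (z - 6)/4 = (-6 + z)/4 = -3/2 + z/4)
((O(v, -3)*(-3) - 4) - 3)*(-6) = (((-3/2 + (¼)*(-3))*(-3) - 4) - 3)*(-6) = (((-3/2 - ¾)*(-3) - 4) - 3)*(-6) = ((-9/4*(-3) - 4) - 3)*(-6) = ((27/4 - 4) - 3)*(-6) = (11/4 - 3)*(-6) = -¼*(-6) = 3/2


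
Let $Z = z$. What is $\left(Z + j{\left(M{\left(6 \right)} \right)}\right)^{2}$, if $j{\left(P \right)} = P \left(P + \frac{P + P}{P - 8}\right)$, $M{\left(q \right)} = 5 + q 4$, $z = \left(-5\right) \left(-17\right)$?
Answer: $\frac{446392384}{441} \approx 1.0122 \cdot 10^{6}$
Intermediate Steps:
$z = 85$
$M{\left(q \right)} = 5 + 4 q$
$j{\left(P \right)} = P \left(P + \frac{2 P}{-8 + P}\right)$
$Z = 85$
$\left(Z + j{\left(M{\left(6 \right)} \right)}\right)^{2} = \left(85 + \frac{\left(5 + 4 \cdot 6\right)^{2} \left(-6 + \left(5 + 4 \cdot 6\right)\right)}{-8 + \left(5 + 4 \cdot 6\right)}\right)^{2} = \left(85 + \frac{\left(5 + 24\right)^{2} \left(-6 + \left(5 + 24\right)\right)}{-8 + \left(5 + 24\right)}\right)^{2} = \left(85 + \frac{29^{2} \left(-6 + 29\right)}{-8 + 29}\right)^{2} = \left(85 + 841 \cdot \frac{1}{21} \cdot 23\right)^{2} = \left(85 + \frac{19343}{21}\right)^{2} = \left(\frac{21128}{21}\right)^{2} = \frac{446392384}{441}$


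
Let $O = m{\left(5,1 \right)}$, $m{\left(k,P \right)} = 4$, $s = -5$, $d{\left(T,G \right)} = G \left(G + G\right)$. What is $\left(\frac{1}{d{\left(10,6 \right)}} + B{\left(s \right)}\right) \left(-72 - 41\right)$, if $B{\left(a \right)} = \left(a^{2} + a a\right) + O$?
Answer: $- \frac{439457}{72} \approx -6103.6$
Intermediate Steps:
$d{\left(T,G \right)} = 2 G^{2}$ ($d{\left(T,G \right)} = G 2 G = 2 G^{2}$)
$O = 4$
$B{\left(a \right)} = 4 + 2 a^{2}$ ($B{\left(a \right)} = \left(a^{2} + a a\right) + 4 = \left(a^{2} + a^{2}\right) + 4 = 2 a^{2} + 4 = 4 + 2 a^{2}$)
$\left(\frac{1}{d{\left(10,6 \right)}} + B{\left(s \right)}\right) \left(-72 - 41\right) = \left(\frac{1}{2 \cdot 6^{2}} + \left(4 + 2 \left(-5\right)^{2}\right)\right) \left(-72 - 41\right) = \left(\frac{1}{2 \cdot 36} + \left(4 + 2 \cdot 25\right)\right) \left(-72 - 41\right) = \left(\frac{1}{72} + \left(4 + 50\right)\right) \left(-113\right) = \left(\frac{1}{72} + 54\right) \left(-113\right) = \frac{3889}{72} \left(-113\right) = - \frac{439457}{72}$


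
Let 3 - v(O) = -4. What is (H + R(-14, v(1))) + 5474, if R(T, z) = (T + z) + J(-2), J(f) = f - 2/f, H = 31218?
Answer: 36684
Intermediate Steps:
J(f) = f - 2/f
v(O) = 7 (v(O) = 3 - 1*(-4) = 3 + 4 = 7)
R(T, z) = -1 + T + z (R(T, z) = (T + z) + (-2 - 2/(-2)) = (T + z) + (-2 - 2*(-1/2)) = (T + z) + (-2 + 1) = (T + z) - 1 = -1 + T + z)
(H + R(-14, v(1))) + 5474 = (31218 + (-1 - 14 + 7)) + 5474 = (31218 - 8) + 5474 = 31210 + 5474 = 36684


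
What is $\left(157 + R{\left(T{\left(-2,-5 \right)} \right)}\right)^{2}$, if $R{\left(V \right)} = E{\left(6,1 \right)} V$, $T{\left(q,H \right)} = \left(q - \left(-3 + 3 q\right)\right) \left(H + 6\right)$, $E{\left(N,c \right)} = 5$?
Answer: $36864$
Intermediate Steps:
$T{\left(q,H \right)} = \left(3 - 2 q\right) \left(6 + H\right)$ ($T{\left(q,H \right)} = \left(q - \left(-3 + 3 q\right)\right) \left(6 + H\right) = \left(3 - 2 q\right) \left(6 + H\right)$)
$R{\left(V \right)} = 5 V$
$\left(157 + R{\left(T{\left(-2,-5 \right)} \right)}\right)^{2} = \left(157 + 5 \left(18 - -24 + 3 \left(-5\right) - \left(-10\right) \left(-2\right)\right)\right)^{2} = \left(157 + 5 \left(18 + 24 - 15 - 20\right)\right)^{2} = \left(157 + 5 \cdot 7\right)^{2} = \left(157 + 35\right)^{2} = 192^{2} = 36864$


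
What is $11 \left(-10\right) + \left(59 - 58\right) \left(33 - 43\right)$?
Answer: $-120$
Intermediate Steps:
$11 \left(-10\right) + \left(59 - 58\right) \left(33 - 43\right) = -110 + 1 \left(-10\right) = -110 - 10 = -120$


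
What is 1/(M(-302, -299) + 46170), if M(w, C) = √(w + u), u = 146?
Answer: 7695/355278176 - I*√39/1065834528 ≈ 2.1659e-5 - 5.8593e-9*I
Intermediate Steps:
M(w, C) = √(146 + w) (M(w, C) = √(w + 146) = √(146 + w))
1/(M(-302, -299) + 46170) = 1/(√(146 - 302) + 46170) = 1/(√(-156) + 46170) = 1/(2*I*√39 + 46170) = 1/(46170 + 2*I*√39)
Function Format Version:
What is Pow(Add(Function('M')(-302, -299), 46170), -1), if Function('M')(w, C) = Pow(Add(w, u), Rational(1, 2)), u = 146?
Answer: Add(Rational(7695, 355278176), Mul(Rational(-1, 1065834528), I, Pow(39, Rational(1, 2)))) ≈ Add(2.1659e-5, Mul(-5.8593e-9, I))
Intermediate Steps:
Function('M')(w, C) = Pow(Add(146, w), Rational(1, 2)) (Function('M')(w, C) = Pow(Add(w, 146), Rational(1, 2)) = Pow(Add(146, w), Rational(1, 2)))
Pow(Add(Function('M')(-302, -299), 46170), -1) = Pow(Add(Pow(Add(146, -302), Rational(1, 2)), 46170), -1) = Pow(Add(Pow(-156, Rational(1, 2)), 46170), -1) = Pow(Add(Mul(2, I, Pow(39, Rational(1, 2))), 46170), -1) = Pow(Add(46170, Mul(2, I, Pow(39, Rational(1, 2)))), -1)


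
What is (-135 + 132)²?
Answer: 9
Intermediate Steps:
(-135 + 132)² = (-3)² = 9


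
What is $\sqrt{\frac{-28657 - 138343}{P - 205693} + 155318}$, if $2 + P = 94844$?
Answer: $\frac{\sqrt{1908557429527918}}{110851} \approx 394.11$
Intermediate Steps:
$P = 94842$ ($P = -2 + 94844 = 94842$)
$\sqrt{\frac{-28657 - 138343}{P - 205693} + 155318} = \sqrt{\frac{-28657 - 138343}{94842 - 205693} + 155318} = \sqrt{- \frac{167000}{-110851} + 155318} = \sqrt{\left(-167000\right) \left(- \frac{1}{110851}\right) + 155318} = \sqrt{\frac{167000}{110851} + 155318} = \sqrt{\frac{17217322618}{110851}} = \frac{\sqrt{1908557429527918}}{110851}$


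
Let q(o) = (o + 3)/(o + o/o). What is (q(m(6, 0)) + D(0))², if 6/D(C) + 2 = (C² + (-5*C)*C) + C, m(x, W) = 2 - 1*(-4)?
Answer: 144/49 ≈ 2.9388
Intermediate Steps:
m(x, W) = 6 (m(x, W) = 2 + 4 = 6)
D(C) = 6/(-2 + C - 4*C²) (D(C) = 6/(-2 + ((C² + (-5*C)*C) + C)) = 6/(-2 + ((C² - 5*C²) + C)) = 6/(-2 + (-4*C² + C)) = 6/(-2 + (C - 4*C²)) = 6/(-2 + C - 4*C²))
q(o) = (3 + o)/(1 + o) (q(o) = (3 + o)/(o + 1) = (3 + o)/(1 + o))
(q(m(6, 0)) + D(0))² = ((3 + 6)/(1 + 6) - 6/(2 - 1*0 + 4*0²))² = (9/7 - 6/(2 + 0 + 4*0))² = ((⅐)*9 - 6/(2 + 0 + 0))² = (9/7 - 6/2)² = (9/7 - 6*½)² = (9/7 - 3)² = (-12/7)² = 144/49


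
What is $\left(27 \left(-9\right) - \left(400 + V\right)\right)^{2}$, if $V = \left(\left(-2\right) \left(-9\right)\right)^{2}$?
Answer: $935089$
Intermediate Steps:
$V = 324$ ($V = 18^{2} = 324$)
$\left(27 \left(-9\right) - \left(400 + V\right)\right)^{2} = \left(27 \left(-9\right) - 724\right)^{2} = \left(-243 - 724\right)^{2} = \left(-967\right)^{2} = 935089$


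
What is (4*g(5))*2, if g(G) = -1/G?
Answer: -8/5 ≈ -1.6000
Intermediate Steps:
(4*g(5))*2 = (4*(-1/5))*2 = (4*(-1*⅕))*2 = (4*(-⅕))*2 = -⅘*2 = -8/5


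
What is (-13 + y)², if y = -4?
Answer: 289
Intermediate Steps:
(-13 + y)² = (-13 - 4)² = (-17)² = 289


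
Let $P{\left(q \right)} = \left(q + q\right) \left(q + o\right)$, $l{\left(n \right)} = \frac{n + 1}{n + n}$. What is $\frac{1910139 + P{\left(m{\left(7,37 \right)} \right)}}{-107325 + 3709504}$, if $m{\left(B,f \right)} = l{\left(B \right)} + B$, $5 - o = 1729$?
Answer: $\frac{343209}{656159} \approx 0.52306$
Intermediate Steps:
$o = -1724$ ($o = 5 - 1729 = -1724$)
$l{\left(n \right)} = \frac{1 + n}{2 n}$
$m{\left(B,f \right)} = B + \frac{1 + B}{2 B}$ ($m{\left(B,f \right)} = \frac{1 + B}{2 B} + B = B + \frac{1 + B}{2 B}$)
$P{\left(q \right)} = 2 q \left(-1724 + q\right)$ ($P{\left(q \right)} = \left(q + q\right) \left(q - 1724\right) = 2 q \left(-1724 + q\right)$)
$\frac{1910139 + P{\left(m{\left(7,37 \right)} \right)}}{-107325 + 3709504} = \frac{1910139 + 2 \left(\frac{1}{2} + 7 + \frac{1}{2 \cdot 7}\right) \left(-1724 + \left(\frac{1}{2} + 7 + \frac{1}{2 \cdot 7}\right)\right)}{-107325 + 3709504} = \frac{1910139 + 2 \left(\frac{1}{2} + 7 + \frac{1}{2} \cdot \frac{1}{7}\right) \left(-1724 + \left(\frac{1}{2} + 7 + \frac{1}{2} \cdot \frac{1}{7}\right)\right)}{3602179} = \left(1910139 + 2 \left(\frac{1}{2} + 7 + \frac{1}{14}\right) \left(-1724 + \left(\frac{1}{2} + 7 + \frac{1}{14}\right)\right)\right) \frac{1}{3602179} = \left(1910139 + 2 \cdot \frac{53}{7} \left(-1724 + \frac{53}{7}\right)\right) \frac{1}{3602179} = \left(1910139 + 2 \cdot \frac{53}{7} \left(- \frac{12015}{7}\right)\right) \frac{1}{3602179} = \left(1910139 - \frac{1273590}{49}\right) \frac{1}{3602179} = \frac{92323221}{49} \cdot \frac{1}{3602179} = \frac{343209}{656159}$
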